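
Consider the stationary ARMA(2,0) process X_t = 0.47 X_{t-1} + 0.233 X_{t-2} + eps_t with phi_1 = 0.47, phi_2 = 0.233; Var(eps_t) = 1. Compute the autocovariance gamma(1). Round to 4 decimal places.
\gamma(1) = 1.0375

Multiply the model equation by X_{t-k} and take expectations. With theta_0 = psi_0 = 1 and psi_j the MA(infinity) weights, this gives
  gamma(k) - sum_i phi_i gamma(k-i) = c_k,
  c_k = sigma^2 * sum_{j=k..q} theta_j psi_{j-k}   (c_k = 0 for k > q),
using gamma(-m) = gamma(m).
Pure AR (q = 0): c_0 = sigma^2 = 1, c_k = 0 for k >= 1.
Equations for k = 0, 1, 2 (AR order 2, c_2 = 0):
  (E0) gamma(0) = phi_1 gamma(1) + phi_2 gamma(2) + c_0
  (E1) gamma(1) = phi_1 gamma(0) + phi_2 gamma(1) + c_1
  (E2) gamma(2) = phi_1 gamma(1) + phi_2 gamma(0)
From (E1): gamma(1) = A gamma(0) + B with
  A = phi_1 / (1 - phi_2) = 0.47 / 0.767 = 0.612777,   B = c_1 / (1 - phi_2) = 0 / 0.767 = 0.
Insert (E2) into (E0): gamma(0) (1 - phi_2^2) = phi_1 (1 + phi_2) gamma(1) + c_0.
  phi_1 (1 + phi_2) = (0.47)(1.233) = 0.57951,   1 - phi_2^2 = 0.945711.
Replace gamma(1) by A gamma(0) + B and collect gamma(0):
  gamma(0) [0.945711 - (0.57951)(0.612777)] = c_0 = 1
  gamma(0) * 0.590601 = 1
  gamma(0) = 1 / 0.590601 = 1.693192.
  gamma(1) = A gamma(0) = (0.612777)(1.693192) = 1.037549.
Therefore gamma(1) = 1.0375 (to 4 decimal places).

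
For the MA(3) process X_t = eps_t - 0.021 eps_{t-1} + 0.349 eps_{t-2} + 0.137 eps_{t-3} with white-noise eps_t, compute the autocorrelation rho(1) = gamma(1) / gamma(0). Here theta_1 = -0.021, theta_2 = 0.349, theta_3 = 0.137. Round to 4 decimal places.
\rho(1) = 0.0171

For an MA(q) process with theta_0 = 1, the autocovariance is
  gamma(k) = sigma^2 * sum_{i=0..q-k} theta_i * theta_{i+k},
and rho(k) = gamma(k) / gamma(0). Sigma^2 cancels.
  numerator   = (1)*(-0.021) + (-0.021)*(0.349) + (0.349)*(0.137) = 0.019484.
  denominator = (1)^2 + (-0.021)^2 + (0.349)^2 + (0.137)^2 = 1.141011.
  rho(1) = 0.019484 / 1.141011 = 0.0171.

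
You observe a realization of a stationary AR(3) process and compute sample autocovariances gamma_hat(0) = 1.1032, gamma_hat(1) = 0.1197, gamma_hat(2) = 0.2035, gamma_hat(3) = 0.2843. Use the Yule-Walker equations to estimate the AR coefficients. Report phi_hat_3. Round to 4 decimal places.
\hat\phi_{3} = 0.2320

The Yule-Walker equations for an AR(p) process read, in matrix form,
  Gamma_p phi = r_p,   with   (Gamma_p)_{ij} = gamma(|i - j|),
                       (r_p)_i = gamma(i),   i,j = 1..p.
Substitute the sample gammas (Toeplitz matrix and right-hand side of size 3):
  Gamma_p = [[1.1032, 0.1197, 0.2035], [0.1197, 1.1032, 0.1197], [0.2035, 0.1197, 1.1032]]
  r_p     = [0.1197, 0.2035, 0.2843]
Written out (R1..R3):
  (R1) 1.1032 phi_1 + 0.1197 phi_2 + 0.2035 phi_3 = 0.1197
  (R2) 0.1197 phi_1 + 1.1032 phi_2 + 0.1197 phi_3 = 0.2035
  (R3) 0.2035 phi_1 + 0.1197 phi_2 + 1.1032 phi_3 = 0.2843
Gaussian elimination:
  R2 <- R2 - (0.1197/1.1032) R1 = R2 - (0.108503) R1:  1.090212 phi_2 + 0.09762 phi_3 = 0.190512
  R3 <- R3 - (0.2035/1.1032) R1 = R3 - (0.184463) R1:  0.09762 phi_2 + 1.065662 phi_3 = 0.26222
  R3 <- R3 - (0.09762/1.090212) R2 = R3 - (0.089542) R2:  1.056921 phi_3 = 0.245161
Back-substitution:
  phi_hat_3 = 0.245161 / 1.056921 = 0.231958
  phi_hat_2 = (0.190512 - (0.09762)(0.231958)) / 1.090212 = 0.153978
  phi_hat_1 = (0.1197 - (0.1197)(0.153978) - (0.2035)(0.231958)) / 1.1032 = 0.049008
So phi_hat = [0.0490, 0.1540, 0.2320].
Therefore phi_hat_3 = 0.2320.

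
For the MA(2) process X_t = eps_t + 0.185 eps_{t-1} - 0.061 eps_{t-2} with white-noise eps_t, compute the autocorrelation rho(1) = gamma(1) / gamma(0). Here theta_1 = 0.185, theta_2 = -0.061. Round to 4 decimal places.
\rho(1) = 0.1674

For an MA(q) process with theta_0 = 1, the autocovariance is
  gamma(k) = sigma^2 * sum_{i=0..q-k} theta_i * theta_{i+k},
and rho(k) = gamma(k) / gamma(0). Sigma^2 cancels.
  numerator   = (1)*(0.185) + (0.185)*(-0.061) = 0.173715.
  denominator = (1)^2 + (0.185)^2 + (-0.061)^2 = 1.037946.
  rho(1) = 0.173715 / 1.037946 = 0.1674.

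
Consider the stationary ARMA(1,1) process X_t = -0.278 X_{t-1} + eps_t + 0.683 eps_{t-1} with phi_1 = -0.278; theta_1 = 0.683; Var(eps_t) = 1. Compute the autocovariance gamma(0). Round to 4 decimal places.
\gamma(0) = 1.1778

Multiply the model equation by X_{t-k} and take expectations. With theta_0 = psi_0 = 1 and psi_j the MA(infinity) weights, this gives
  gamma(k) - sum_i phi_i gamma(k-i) = c_k,
  c_k = sigma^2 * sum_{j=k..q} theta_j psi_{j-k}   (c_k = 0 for k > q),
using gamma(-m) = gamma(m).
psi-weights needed (psi_j = theta_j + sum_i phi_i psi_{j-i}):
  psi_1 = theta_1 + phi_1 = 0.683 + (-0.278) = 0.405
Right-hand sides:
  c_0 = sigma^2 (1 + theta_1 psi_1) = 1 * (1 + (0.683)(0.405)) = 1 * 1.276615 = 1.276615
  c_1 = sigma^2 theta_1 = 1 * (0.683) = 0.683
  c_2 = 0
Equations for k = 0 and k = 1 (AR order 1):
  gamma(0) = phi_1 gamma(1) + c_0
  gamma(1) = phi_1 gamma(0) + c_1
Substituting the second into the first: gamma(0) (1 - phi_1^2) = c_0 + phi_1 c_1, so
  gamma(0) = (c_0 + phi_1 c_1) / (1 - phi_1^2) = (1.276615 + (-0.278)(0.683)) / (1 - (-0.278)^2) = 1.086741 / 0.922716 = 1.177763.
Therefore gamma(0) = 1.1778 (to 4 decimal places).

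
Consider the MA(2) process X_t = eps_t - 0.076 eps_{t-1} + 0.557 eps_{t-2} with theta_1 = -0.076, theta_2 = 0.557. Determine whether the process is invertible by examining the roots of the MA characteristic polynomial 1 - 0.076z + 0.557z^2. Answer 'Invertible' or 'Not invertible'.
\text{Invertible}

The MA(q) characteristic polynomial is P(z) = 1 - 0.076z + 0.557z^2.
Invertibility requires all roots to lie outside the unit circle, i.e. |z| > 1 for every root.
Set 1 + (-0.076) z + (0.557) z^2 = 0, i.e. a z^2 + b z + c = 0 with a = 0.557, b = -0.076, c = 1.
Discriminant D = b^2 - 4ac = (-0.076)^2 - 4*(0.557)*1 = 0.005776 - (2.228) = -2.222224.
D < 0, so the roots are the complex-conjugate pair z = (-b +/- i sqrt(-D)) / (2a) = 0.0682 +/- 1.3382i.
For a conjugate pair |z|^2 = z * conj(z) = (product of roots) = c/a = 1/(0.557) = 1.795332, so |z| = sqrt(1.795332) = 1.3399 for both roots.
Moduli of all roots: 1.3399, 1.3399.
All moduli strictly greater than 1? Yes.
Verdict: Invertible.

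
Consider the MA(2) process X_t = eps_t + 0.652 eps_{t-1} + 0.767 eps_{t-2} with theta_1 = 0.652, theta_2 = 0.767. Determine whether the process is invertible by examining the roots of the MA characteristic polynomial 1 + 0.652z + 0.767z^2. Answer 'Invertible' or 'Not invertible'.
\text{Invertible}

The MA(q) characteristic polynomial is P(z) = 1 + 0.652z + 0.767z^2.
Invertibility requires all roots to lie outside the unit circle, i.e. |z| > 1 for every root.
Set 1 + (0.652) z + (0.767) z^2 = 0, i.e. a z^2 + b z + c = 0 with a = 0.767, b = 0.652, c = 1.
Discriminant D = b^2 - 4ac = (0.652)^2 - 4*(0.767)*1 = 0.425104 - (3.068) = -2.642896.
D < 0, so the roots are the complex-conjugate pair z = (-b +/- i sqrt(-D)) / (2a) = -0.425 +/- 1.0598i.
For a conjugate pair |z|^2 = z * conj(z) = (product of roots) = c/a = 1/(0.767) = 1.303781, so |z| = sqrt(1.303781) = 1.1418 for both roots.
Moduli of all roots: 1.1418, 1.1418.
All moduli strictly greater than 1? Yes.
Verdict: Invertible.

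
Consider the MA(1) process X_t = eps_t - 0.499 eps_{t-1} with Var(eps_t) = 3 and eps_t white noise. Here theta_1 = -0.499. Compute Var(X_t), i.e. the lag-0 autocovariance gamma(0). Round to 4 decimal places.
\gamma(0) = 3.7470

For an MA(q) process X_t = eps_t + sum_i theta_i eps_{t-i} with
Var(eps_t) = sigma^2, the variance is
  gamma(0) = sigma^2 * (1 + sum_i theta_i^2).
  sum_i theta_i^2 = (-0.499)^2 = 0.249001.
  gamma(0) = 3 * (1 + 0.249001) = 3 * 1.249001 = 3.747003, which rounds to 3.7470.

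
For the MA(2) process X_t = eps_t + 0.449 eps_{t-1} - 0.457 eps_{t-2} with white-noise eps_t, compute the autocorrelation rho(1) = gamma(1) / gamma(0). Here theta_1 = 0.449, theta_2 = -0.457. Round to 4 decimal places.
\rho(1) = 0.1729

For an MA(q) process with theta_0 = 1, the autocovariance is
  gamma(k) = sigma^2 * sum_{i=0..q-k} theta_i * theta_{i+k},
and rho(k) = gamma(k) / gamma(0). Sigma^2 cancels.
  numerator   = (1)*(0.449) + (0.449)*(-0.457) = 0.243807.
  denominator = (1)^2 + (0.449)^2 + (-0.457)^2 = 1.41045.
  rho(1) = 0.243807 / 1.41045 = 0.1729.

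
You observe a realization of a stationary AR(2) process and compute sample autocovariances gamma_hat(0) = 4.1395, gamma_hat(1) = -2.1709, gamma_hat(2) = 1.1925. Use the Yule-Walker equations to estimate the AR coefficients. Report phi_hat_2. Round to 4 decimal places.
\hat\phi_{2} = 0.0180

The Yule-Walker equations for an AR(p) process read, in matrix form,
  Gamma_p phi = r_p,   with   (Gamma_p)_{ij} = gamma(|i - j|),
                       (r_p)_i = gamma(i),   i,j = 1..p.
Substitute the sample gammas (Toeplitz matrix and right-hand side of size 2):
  Gamma_p = [[4.1395, -2.1709], [-2.1709, 4.1395]]
  r_p     = [-2.1709, 1.1925]
Written out:
  4.1395 phi_1 - 2.1709 phi_2 = -2.1709
  -2.1709 phi_1 + 4.1395 phi_2 = 1.1925
Solve by Cramer's rule:
  det = gamma(0)^2 - gamma(1)^2 = (4.1395)^2 - (-2.1709)^2 = 17.13546025 - 4.71280681 = 12.42265344
  phi_hat_1 = [gamma(1) gamma(0) - gamma(1) gamma(2)] / det = [(-2.1709)(4.1395) - (-2.1709)(1.1925)] / 12.42265344 = -6.3976423 / 12.42265344 = -0.515
  phi_hat_2 = [gamma(0) gamma(2) - gamma(1)^2] / det = [(4.1395)(1.1925) - (-2.1709)^2] / 12.42265344 = 0.22354694 / 12.42265344 = 0.018
So phi_hat = [-0.5150, 0.0180].
Therefore phi_hat_2 = 0.0180.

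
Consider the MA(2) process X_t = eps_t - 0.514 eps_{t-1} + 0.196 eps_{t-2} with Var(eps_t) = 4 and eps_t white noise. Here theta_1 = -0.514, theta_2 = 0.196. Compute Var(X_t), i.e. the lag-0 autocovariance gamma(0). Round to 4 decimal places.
\gamma(0) = 5.2104

For an MA(q) process X_t = eps_t + sum_i theta_i eps_{t-i} with
Var(eps_t) = sigma^2, the variance is
  gamma(0) = sigma^2 * (1 + sum_i theta_i^2).
  sum_i theta_i^2 = (-0.514)^2 + (0.196)^2 = 0.264196 + 0.038416 = 0.302612.
  gamma(0) = 4 * (1 + 0.302612) = 4 * 1.302612 = 5.210448, which rounds to 5.2104.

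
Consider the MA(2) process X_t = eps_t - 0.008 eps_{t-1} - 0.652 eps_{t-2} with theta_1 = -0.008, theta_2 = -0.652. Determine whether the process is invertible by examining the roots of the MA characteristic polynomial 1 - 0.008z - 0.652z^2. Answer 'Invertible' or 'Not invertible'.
\text{Invertible}

The MA(q) characteristic polynomial is P(z) = 1 - 0.008z - 0.652z^2.
Invertibility requires all roots to lie outside the unit circle, i.e. |z| > 1 for every root.
Set 1 + (-0.008) z + (-0.652) z^2 = 0, i.e. a z^2 + b z + c = 0 with a = -0.652, b = -0.008, c = 1.
Discriminant D = b^2 - 4ac = (-0.008)^2 - 4*(-0.652)*1 = 0.000064 - (-2.608) = 2.608064.
D >= 0, so the roots are real: z = (-b +/- sqrt(D)) / (2a) = (0.008 +/- 1.61495) / (-1.304).
  z_1 = (0.008 + 1.61495) / (-1.304) = -1.2446,   |z_1| = 1.2446.
  z_2 = (0.008 - 1.61495) / (-1.304) = 1.2323,   |z_2| = 1.2323.
Moduli of all roots: 1.2446, 1.2323.
All moduli strictly greater than 1? Yes.
Verdict: Invertible.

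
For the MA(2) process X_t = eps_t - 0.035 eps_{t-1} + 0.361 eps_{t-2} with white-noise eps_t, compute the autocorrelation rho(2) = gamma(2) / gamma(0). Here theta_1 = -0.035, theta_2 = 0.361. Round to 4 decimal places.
\rho(2) = 0.3190

For an MA(q) process with theta_0 = 1, the autocovariance is
  gamma(k) = sigma^2 * sum_{i=0..q-k} theta_i * theta_{i+k},
and rho(k) = gamma(k) / gamma(0). Sigma^2 cancels.
  numerator   = (1)*(0.361) = 0.361.
  denominator = (1)^2 + (-0.035)^2 + (0.361)^2 = 1.131546.
  rho(2) = 0.361 / 1.131546 = 0.3190.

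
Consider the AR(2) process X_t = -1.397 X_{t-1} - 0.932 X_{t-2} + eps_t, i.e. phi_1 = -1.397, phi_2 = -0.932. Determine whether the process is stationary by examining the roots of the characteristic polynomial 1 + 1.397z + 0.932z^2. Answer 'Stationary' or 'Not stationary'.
\text{Stationary}

The AR(p) characteristic polynomial is P(z) = 1 + 1.397z + 0.932z^2.
Stationarity requires all roots to lie outside the unit circle, i.e. |z| > 1 for every root.
Set 1 + (1.397) z + (0.932) z^2 = 0, i.e. a z^2 + b z + c = 0 with a = 0.932, b = 1.397, c = 1.
Discriminant D = b^2 - 4ac = (1.397)^2 - 4*(0.932)*1 = 1.951609 - (3.728) = -1.776391.
D < 0, so the roots are the complex-conjugate pair z = (-b +/- i sqrt(-D)) / (2a) = -0.7495 +/- 0.715i.
For a conjugate pair |z|^2 = z * conj(z) = (product of roots) = c/a = 1/(0.932) = 1.072961, so |z| = sqrt(1.072961) = 1.0358 for both roots.
Moduli of all roots: 1.0358, 1.0358.
All moduli strictly greater than 1? Yes.
Verdict: Stationary.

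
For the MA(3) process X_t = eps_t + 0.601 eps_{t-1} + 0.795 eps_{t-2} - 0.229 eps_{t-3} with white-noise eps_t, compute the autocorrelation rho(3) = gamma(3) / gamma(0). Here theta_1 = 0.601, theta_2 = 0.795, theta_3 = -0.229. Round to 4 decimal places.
\rho(3) = -0.1119

For an MA(q) process with theta_0 = 1, the autocovariance is
  gamma(k) = sigma^2 * sum_{i=0..q-k} theta_i * theta_{i+k},
and rho(k) = gamma(k) / gamma(0). Sigma^2 cancels.
  numerator   = (1)*(-0.229) = -0.229.
  denominator = (1)^2 + (0.601)^2 + (0.795)^2 + (-0.229)^2 = 2.045667.
  rho(3) = -0.229 / 2.045667 = -0.1119.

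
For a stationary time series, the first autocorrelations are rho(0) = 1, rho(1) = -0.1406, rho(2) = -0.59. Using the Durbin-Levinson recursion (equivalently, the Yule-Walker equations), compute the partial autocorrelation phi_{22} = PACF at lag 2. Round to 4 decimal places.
\phi_{22} = -0.6221

The PACF at lag k is phi_{kk}, the last component of the solution
to the Yule-Walker system G_k phi = r_k where
  (G_k)_{ij} = rho(|i - j|), (r_k)_i = rho(i), i,j = 1..k.
Equivalently, Durbin-Levinson gives phi_{kk} iteratively:
  phi_{11} = rho(1)
  phi_{kk} = [rho(k) - sum_{j=1..k-1} phi_{k-1,j} rho(k-j)]
            / [1 - sum_{j=1..k-1} phi_{k-1,j} rho(j)],
  phi_{k,j} = phi_{k-1,j} - phi_{kk} phi_{k-1,k-j},  j = 1..k-1.
Step k = 1:
  phi_11 = rho(1) = -0.1406.
Step k = 2:
  phi_22 = [rho(2) - phi_11 rho(1)] / [1 - phi_11 rho(1)] = [-0.59 - (-0.1406)(-0.1406)] / [1 - (-0.1406)(-0.1406)]
         = -0.60976836 / 0.98023164 = -0.6221.
Therefore phi_{22} = -0.6221.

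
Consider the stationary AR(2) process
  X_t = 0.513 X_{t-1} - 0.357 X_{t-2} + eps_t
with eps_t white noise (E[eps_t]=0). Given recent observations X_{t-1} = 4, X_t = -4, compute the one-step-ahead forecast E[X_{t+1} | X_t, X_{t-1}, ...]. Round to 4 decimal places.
E[X_{t+1} \mid \mathcal F_t] = -3.4800

For an AR(p) model X_t = c + sum_i phi_i X_{t-i} + eps_t, the
one-step-ahead conditional mean is
  E[X_{t+1} | X_t, ...] = c + sum_i phi_i X_{t+1-i}.
Substitute known values:
  E[X_{t+1} | ...] = (0.513) * (-4) + (-0.357) * (4)
                   = -3.4800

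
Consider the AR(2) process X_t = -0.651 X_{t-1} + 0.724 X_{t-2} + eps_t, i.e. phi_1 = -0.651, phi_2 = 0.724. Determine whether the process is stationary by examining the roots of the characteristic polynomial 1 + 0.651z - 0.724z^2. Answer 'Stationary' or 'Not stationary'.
\text{Not stationary}

The AR(p) characteristic polynomial is P(z) = 1 + 0.651z - 0.724z^2.
Stationarity requires all roots to lie outside the unit circle, i.e. |z| > 1 for every root.
Set 1 + (0.651) z + (-0.724) z^2 = 0, i.e. a z^2 + b z + c = 0 with a = -0.724, b = 0.651, c = 1.
Discriminant D = b^2 - 4ac = (0.651)^2 - 4*(-0.724)*1 = 0.423801 - (-2.896) = 3.319801.
D >= 0, so the roots are real: z = (-b +/- sqrt(D)) / (2a) = (-0.651 +/- 1.822032) / (-1.448).
  z_1 = (-0.651 + 1.822032) / (-1.448) = -0.8087,   |z_1| = 0.8087.
  z_2 = (-0.651 - 1.822032) / (-1.448) = 1.7079,   |z_2| = 1.7079.
Moduli of all roots: 0.8087, 1.7079.
All moduli strictly greater than 1? No.
Verdict: Not stationary.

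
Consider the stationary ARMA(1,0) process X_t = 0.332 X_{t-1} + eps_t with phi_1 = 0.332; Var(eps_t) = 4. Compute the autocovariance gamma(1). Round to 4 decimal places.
\gamma(1) = 1.4925

Multiply the model equation by X_{t-k} and take expectations. With theta_0 = psi_0 = 1 and psi_j the MA(infinity) weights, this gives
  gamma(k) - sum_i phi_i gamma(k-i) = c_k,
  c_k = sigma^2 * sum_{j=k..q} theta_j psi_{j-k}   (c_k = 0 for k > q),
using gamma(-m) = gamma(m).
Pure AR (q = 0): c_0 = sigma^2 = 4, c_k = 0 for k >= 1.
Equations for k = 0 and k = 1 (AR order 1):
  gamma(0) = phi_1 gamma(1) + c_0
  gamma(1) = phi_1 gamma(0) + c_1
Substituting the second into the first: gamma(0) (1 - phi_1^2) = c_0 + phi_1 c_1, so
  gamma(0) = c_0 / (1 - phi_1^2) = 4 / (1 - (0.332)^2) = 4 / 0.889776 = 4.495513.
  gamma(1) = phi_1 gamma(0) = (0.332)(4.495513) = 1.49251.
Therefore gamma(1) = 1.4925 (to 4 decimal places).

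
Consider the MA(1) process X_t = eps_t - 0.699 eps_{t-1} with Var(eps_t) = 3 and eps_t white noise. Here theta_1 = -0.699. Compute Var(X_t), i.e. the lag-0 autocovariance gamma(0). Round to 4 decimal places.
\gamma(0) = 4.4658

For an MA(q) process X_t = eps_t + sum_i theta_i eps_{t-i} with
Var(eps_t) = sigma^2, the variance is
  gamma(0) = sigma^2 * (1 + sum_i theta_i^2).
  sum_i theta_i^2 = (-0.699)^2 = 0.488601.
  gamma(0) = 3 * (1 + 0.488601) = 3 * 1.488601 = 4.465803, which rounds to 4.4658.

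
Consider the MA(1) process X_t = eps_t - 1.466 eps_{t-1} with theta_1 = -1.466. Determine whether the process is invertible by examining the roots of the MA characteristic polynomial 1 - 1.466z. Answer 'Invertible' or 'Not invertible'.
\text{Not invertible}

The MA(q) characteristic polynomial is P(z) = 1 - 1.466z.
Invertibility requires all roots to lie outside the unit circle, i.e. |z| > 1 for every root.
This is linear in z: 1 + (-1.466) z = 0  =>  z = -1/(-1.466) = 0.682128,  |z| = 0.682128.
Moduli of all roots: 0.6821.
All moduli strictly greater than 1? No.
Verdict: Not invertible.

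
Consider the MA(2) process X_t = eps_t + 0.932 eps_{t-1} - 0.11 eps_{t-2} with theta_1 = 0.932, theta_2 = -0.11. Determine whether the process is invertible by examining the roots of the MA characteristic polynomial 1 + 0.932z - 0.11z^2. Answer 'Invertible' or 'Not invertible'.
\text{Not invertible}

The MA(q) characteristic polynomial is P(z) = 1 + 0.932z - 0.11z^2.
Invertibility requires all roots to lie outside the unit circle, i.e. |z| > 1 for every root.
Set 1 + (0.932) z + (-0.11) z^2 = 0, i.e. a z^2 + b z + c = 0 with a = -0.11, b = 0.932, c = 1.
Discriminant D = b^2 - 4ac = (0.932)^2 - 4*(-0.11)*1 = 0.868624 - (-0.44) = 1.308624.
D >= 0, so the roots are real: z = (-b +/- sqrt(D)) / (2a) = (-0.932 +/- 1.143951) / (-0.22).
  z_1 = (-0.932 + 1.143951) / (-0.22) = -0.9634,   |z_1| = 0.9634.
  z_2 = (-0.932 - 1.143951) / (-0.22) = 9.4361,   |z_2| = 9.4361.
Moduli of all roots: 0.9634, 9.4361.
All moduli strictly greater than 1? No.
Verdict: Not invertible.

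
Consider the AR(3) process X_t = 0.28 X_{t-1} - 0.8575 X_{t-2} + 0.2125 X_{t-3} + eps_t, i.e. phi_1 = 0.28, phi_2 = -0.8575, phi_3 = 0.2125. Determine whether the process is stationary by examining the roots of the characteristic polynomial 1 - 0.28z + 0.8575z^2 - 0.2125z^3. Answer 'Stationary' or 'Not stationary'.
\text{Stationary}

The AR(p) characteristic polynomial is P(z) = 1 - 0.28z + 0.8575z^2 - 0.2125z^3.
Stationarity requires all roots to lie outside the unit circle, i.e. |z| > 1 for every root.
Degree 3: look for a simple real root z0 first, then factor out (1 - z/z0) and solve the remaining quadratic.
Testing z0 = 4: P(4) = 1 + (-0.28)(4) + (0.8575)(4)^2 + (-0.2125)(4)^3
  = 1 + (-1.12) + (13.72) + (-13.6) = 0.  So z_0 = 4 is a root, |z_0| = 4.
Divide out the factor (1 - 0.25 z) = (1 - z/z0) (since 1/z0 = 0.25):
  P(z) = (1 - 0.25 z)(1 + (-0.03) z + (0.85) z^2)
  [check: z-coef -0.03 - (0.25) = -0.28; z^2-coef 0.85 - (0.25)(-0.03) = 0.8575; z^3-coef -(0.25)(0.85) = -0.2125.]
Remaining roots from the quadratic factor 1 + (-0.03) z + (0.85) z^2:
  Set 1 + (-0.03) z + (0.85) z^2 = 0, i.e. a z^2 + b z + c = 0 with a = 0.85, b = -0.03, c = 1.
  Discriminant D = b^2 - 4ac = (-0.03)^2 - 4*(0.85)*1 = 0.0009 - (3.4) = -3.3991.
  D < 0, so the roots are the complex-conjugate pair z = (-b +/- i sqrt(-D)) / (2a) = 0.0176 +/- 1.0845i.
  For a conjugate pair |z|^2 = z * conj(z) = (product of roots) = c/a = 1/(0.85) = 1.176471, so |z| = sqrt(1.176471) = 1.0847 for both roots.
Moduli of all roots: 4.0000, 1.0847, 1.0847.
All moduli strictly greater than 1? Yes.
Verdict: Stationary.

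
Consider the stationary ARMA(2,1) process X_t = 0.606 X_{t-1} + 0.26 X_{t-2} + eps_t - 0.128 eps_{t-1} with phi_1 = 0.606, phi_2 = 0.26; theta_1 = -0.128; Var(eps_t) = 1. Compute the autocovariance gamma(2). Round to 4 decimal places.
\gamma(2) = 1.8818

Multiply the model equation by X_{t-k} and take expectations. With theta_0 = psi_0 = 1 and psi_j the MA(infinity) weights, this gives
  gamma(k) - sum_i phi_i gamma(k-i) = c_k,
  c_k = sigma^2 * sum_{j=k..q} theta_j psi_{j-k}   (c_k = 0 for k > q),
using gamma(-m) = gamma(m).
psi-weights needed (psi_j = theta_j + sum_i phi_i psi_{j-i}):
  psi_1 = theta_1 + phi_1 = -0.128 + (0.606) = 0.478
Right-hand sides:
  c_0 = sigma^2 (1 + theta_1 psi_1) = 1 * (1 + (-0.128)(0.478)) = 1 * 0.938816 = 0.938816
  c_1 = sigma^2 theta_1 = 1 * (-0.128) = -0.128
  c_2 = 0
Equations for k = 0, 1, 2 (AR order 2, c_2 = 0):
  (E0) gamma(0) = phi_1 gamma(1) + phi_2 gamma(2) + c_0
  (E1) gamma(1) = phi_1 gamma(0) + phi_2 gamma(1) + c_1
  (E2) gamma(2) = phi_1 gamma(1) + phi_2 gamma(0)
From (E1): gamma(1) = A gamma(0) + B with
  A = phi_1 / (1 - phi_2) = 0.606 / 0.74 = 0.818919,   B = c_1 / (1 - phi_2) = -0.128 / 0.74 = -0.172973.
Insert (E2) into (E0): gamma(0) (1 - phi_2^2) = phi_1 (1 + phi_2) gamma(1) + c_0.
  phi_1 (1 + phi_2) = (0.606)(1.26) = 0.76356,   1 - phi_2^2 = 0.9324.
Replace gamma(1) by A gamma(0) + B and collect gamma(0):
  gamma(0) [0.9324 - (0.76356)(0.818919)] = (0.76356)(-0.172973) + 0.938816
  gamma(0) * 0.307106 = 0.806741
  gamma(0) = 0.806741 / 0.307106 = 2.626911.
  gamma(1) = A gamma(0) + B = (0.818919)(2.626911) + (-0.172973) = 1.978254.
  gamma(2) = phi_1 gamma(1) + phi_2 gamma(0) = (0.606)(1.978254) + (0.26)(2.626911) = 1.881819.
Therefore gamma(2) = 1.8818 (to 4 decimal places).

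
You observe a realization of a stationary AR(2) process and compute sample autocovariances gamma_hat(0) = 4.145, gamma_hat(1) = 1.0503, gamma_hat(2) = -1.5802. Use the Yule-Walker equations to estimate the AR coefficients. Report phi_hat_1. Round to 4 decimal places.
\hat\phi_{1} = 0.3740

The Yule-Walker equations for an AR(p) process read, in matrix form,
  Gamma_p phi = r_p,   with   (Gamma_p)_{ij} = gamma(|i - j|),
                       (r_p)_i = gamma(i),   i,j = 1..p.
Substitute the sample gammas (Toeplitz matrix and right-hand side of size 2):
  Gamma_p = [[4.145, 1.0503], [1.0503, 4.145]]
  r_p     = [1.0503, -1.5802]
Written out:
  4.145 phi_1 + 1.0503 phi_2 = 1.0503
  1.0503 phi_1 + 4.145 phi_2 = -1.5802
Solve by Cramer's rule:
  det = gamma(0)^2 - gamma(1)^2 = (4.145)^2 - (1.0503)^2 = 17.181025 - 1.10313009 = 16.07789491
  phi_hat_1 = [gamma(1) gamma(0) - gamma(1) gamma(2)] / det = [(1.0503)(4.145) - (1.0503)(-1.5802)] / 16.07789491 = 6.01317756 / 16.07789491 = 0.374
  phi_hat_2 = [gamma(0) gamma(2) - gamma(1)^2] / det = [(4.145)(-1.5802) - (1.0503)^2] / 16.07789491 = -7.65305909 / 16.07789491 = -0.476
So phi_hat = [0.3740, -0.4760].
Therefore phi_hat_1 = 0.3740.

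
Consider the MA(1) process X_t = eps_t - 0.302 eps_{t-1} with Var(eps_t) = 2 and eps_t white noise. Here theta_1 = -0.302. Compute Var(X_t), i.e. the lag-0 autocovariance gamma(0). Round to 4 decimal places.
\gamma(0) = 2.1824

For an MA(q) process X_t = eps_t + sum_i theta_i eps_{t-i} with
Var(eps_t) = sigma^2, the variance is
  gamma(0) = sigma^2 * (1 + sum_i theta_i^2).
  sum_i theta_i^2 = (-0.302)^2 = 0.091204.
  gamma(0) = 2 * (1 + 0.091204) = 2 * 1.091204 = 2.182408, which rounds to 2.1824.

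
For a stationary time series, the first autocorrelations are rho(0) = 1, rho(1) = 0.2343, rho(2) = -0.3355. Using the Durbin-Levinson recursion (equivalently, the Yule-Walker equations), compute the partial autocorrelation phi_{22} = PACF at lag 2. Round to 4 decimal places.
\phi_{22} = -0.4131

The PACF at lag k is phi_{kk}, the last component of the solution
to the Yule-Walker system G_k phi = r_k where
  (G_k)_{ij} = rho(|i - j|), (r_k)_i = rho(i), i,j = 1..k.
Equivalently, Durbin-Levinson gives phi_{kk} iteratively:
  phi_{11} = rho(1)
  phi_{kk} = [rho(k) - sum_{j=1..k-1} phi_{k-1,j} rho(k-j)]
            / [1 - sum_{j=1..k-1} phi_{k-1,j} rho(j)],
  phi_{k,j} = phi_{k-1,j} - phi_{kk} phi_{k-1,k-j},  j = 1..k-1.
Step k = 1:
  phi_11 = rho(1) = 0.2343.
Step k = 2:
  phi_22 = [rho(2) - phi_11 rho(1)] / [1 - phi_11 rho(1)] = [-0.3355 - (0.2343)(0.2343)] / [1 - (0.2343)(0.2343)]
         = -0.39039649 / 0.94510351 = -0.4131.
Therefore phi_{22} = -0.4131.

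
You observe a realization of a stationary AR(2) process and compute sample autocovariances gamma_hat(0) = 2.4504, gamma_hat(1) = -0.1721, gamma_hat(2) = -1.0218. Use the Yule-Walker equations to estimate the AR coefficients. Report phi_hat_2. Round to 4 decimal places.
\hat\phi_{2} = -0.4240

The Yule-Walker equations for an AR(p) process read, in matrix form,
  Gamma_p phi = r_p,   with   (Gamma_p)_{ij} = gamma(|i - j|),
                       (r_p)_i = gamma(i),   i,j = 1..p.
Substitute the sample gammas (Toeplitz matrix and right-hand side of size 2):
  Gamma_p = [[2.4504, -0.1721], [-0.1721, 2.4504]]
  r_p     = [-0.1721, -1.0218]
Written out:
  2.4504 phi_1 - 0.1721 phi_2 = -0.1721
  -0.1721 phi_1 + 2.4504 phi_2 = -1.0218
Solve by Cramer's rule:
  det = gamma(0)^2 - gamma(1)^2 = (2.4504)^2 - (-0.1721)^2 = 6.00446016 - 0.02961841 = 5.97484175
  phi_hat_1 = [gamma(1) gamma(0) - gamma(1) gamma(2)] / det = [(-0.1721)(2.4504) - (-0.1721)(-1.0218)] / 5.97484175 = -0.59756562 / 5.97484175 = -0.1
  phi_hat_2 = [gamma(0) gamma(2) - gamma(1)^2] / det = [(2.4504)(-1.0218) - (-0.1721)^2] / 5.97484175 = -2.53343713 / 5.97484175 = -0.424
So phi_hat = [-0.1000, -0.4240].
Therefore phi_hat_2 = -0.4240.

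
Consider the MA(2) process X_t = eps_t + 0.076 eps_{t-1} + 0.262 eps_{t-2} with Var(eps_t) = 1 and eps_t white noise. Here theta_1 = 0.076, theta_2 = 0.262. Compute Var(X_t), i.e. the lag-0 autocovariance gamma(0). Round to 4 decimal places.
\gamma(0) = 1.0744

For an MA(q) process X_t = eps_t + sum_i theta_i eps_{t-i} with
Var(eps_t) = sigma^2, the variance is
  gamma(0) = sigma^2 * (1 + sum_i theta_i^2).
  sum_i theta_i^2 = (0.076)^2 + (0.262)^2 = 0.005776 + 0.068644 = 0.07442.
  gamma(0) = 1 * (1 + 0.07442) = 1 * 1.07442 = 1.07442, which rounds to 1.0744.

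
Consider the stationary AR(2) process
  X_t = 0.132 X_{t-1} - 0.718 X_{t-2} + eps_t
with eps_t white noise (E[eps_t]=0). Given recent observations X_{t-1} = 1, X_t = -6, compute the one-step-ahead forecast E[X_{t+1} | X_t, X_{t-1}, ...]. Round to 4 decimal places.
E[X_{t+1} \mid \mathcal F_t] = -1.5100

For an AR(p) model X_t = c + sum_i phi_i X_{t-i} + eps_t, the
one-step-ahead conditional mean is
  E[X_{t+1} | X_t, ...] = c + sum_i phi_i X_{t+1-i}.
Substitute known values:
  E[X_{t+1} | ...] = (0.132) * (-6) + (-0.718) * (1)
                   = -1.5100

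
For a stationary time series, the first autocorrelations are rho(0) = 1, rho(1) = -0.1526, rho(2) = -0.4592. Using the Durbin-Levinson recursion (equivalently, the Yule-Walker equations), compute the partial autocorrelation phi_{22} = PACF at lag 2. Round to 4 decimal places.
\phi_{22} = -0.4940

The PACF at lag k is phi_{kk}, the last component of the solution
to the Yule-Walker system G_k phi = r_k where
  (G_k)_{ij} = rho(|i - j|), (r_k)_i = rho(i), i,j = 1..k.
Equivalently, Durbin-Levinson gives phi_{kk} iteratively:
  phi_{11} = rho(1)
  phi_{kk} = [rho(k) - sum_{j=1..k-1} phi_{k-1,j} rho(k-j)]
            / [1 - sum_{j=1..k-1} phi_{k-1,j} rho(j)],
  phi_{k,j} = phi_{k-1,j} - phi_{kk} phi_{k-1,k-j},  j = 1..k-1.
Step k = 1:
  phi_11 = rho(1) = -0.1526.
Step k = 2:
  phi_22 = [rho(2) - phi_11 rho(1)] / [1 - phi_11 rho(1)] = [-0.4592 - (-0.1526)(-0.1526)] / [1 - (-0.1526)(-0.1526)]
         = -0.48248676 / 0.97671324 = -0.494.
Therefore phi_{22} = -0.4940.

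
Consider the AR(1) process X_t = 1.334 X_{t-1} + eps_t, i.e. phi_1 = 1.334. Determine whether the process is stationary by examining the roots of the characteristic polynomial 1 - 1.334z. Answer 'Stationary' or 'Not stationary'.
\text{Not stationary}

The AR(p) characteristic polynomial is P(z) = 1 - 1.334z.
Stationarity requires all roots to lie outside the unit circle, i.e. |z| > 1 for every root.
This is linear in z: 1 + (-1.334) z = 0  =>  z = -1/(-1.334) = 0.749625,  |z| = 0.749625.
Moduli of all roots: 0.7496.
All moduli strictly greater than 1? No.
Verdict: Not stationary.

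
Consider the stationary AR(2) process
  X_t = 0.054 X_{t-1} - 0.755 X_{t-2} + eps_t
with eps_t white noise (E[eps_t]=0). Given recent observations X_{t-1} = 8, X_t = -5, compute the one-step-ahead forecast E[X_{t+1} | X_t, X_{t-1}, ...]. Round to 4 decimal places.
E[X_{t+1} \mid \mathcal F_t] = -6.3100

For an AR(p) model X_t = c + sum_i phi_i X_{t-i} + eps_t, the
one-step-ahead conditional mean is
  E[X_{t+1} | X_t, ...] = c + sum_i phi_i X_{t+1-i}.
Substitute known values:
  E[X_{t+1} | ...] = (0.054) * (-5) + (-0.755) * (8)
                   = -6.3100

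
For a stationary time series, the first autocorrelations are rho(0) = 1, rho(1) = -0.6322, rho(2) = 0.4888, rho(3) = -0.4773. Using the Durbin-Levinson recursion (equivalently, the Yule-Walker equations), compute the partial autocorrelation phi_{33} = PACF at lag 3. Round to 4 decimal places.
\phi_{33} = -0.2049

The PACF at lag k is phi_{kk}, the last component of the solution
to the Yule-Walker system G_k phi = r_k where
  (G_k)_{ij} = rho(|i - j|), (r_k)_i = rho(i), i,j = 1..k.
Equivalently, Durbin-Levinson gives phi_{kk} iteratively:
  phi_{11} = rho(1)
  phi_{kk} = [rho(k) - sum_{j=1..k-1} phi_{k-1,j} rho(k-j)]
            / [1 - sum_{j=1..k-1} phi_{k-1,j} rho(j)],
  phi_{k,j} = phi_{k-1,j} - phi_{kk} phi_{k-1,k-j},  j = 1..k-1.
Step k = 1:
  phi_11 = rho(1) = -0.6322.
Step k = 2:
  phi_22 = [rho(2) - phi_11 rho(1)] / [1 - phi_11 rho(1)] = [0.4888 - (-0.6322)(-0.6322)] / [1 - (-0.6322)(-0.6322)]
         = 0.08912316 / 0.60032316 = 0.148459.
  Update: phi_21 = phi_11 - phi_22 phi_11 = -0.6322 - (0.148459)(-0.6322) = -0.538344.
Step k = 3:
  phi_33 = [rho(3) - phi_21 rho(2) - phi_22 rho(1)] / [1 - phi_21 rho(1) - phi_22 rho(2)]
    numerator   = -0.4773 - (-0.538344)(0.4888) - (0.148459)(-0.6322) = -0.12030168
    denominator = 1 - (-0.538344)(-0.6322) - (0.148459)(0.4888) = 0.58709206
  phi_33 = -0.12030168 / 0.58709206 = -0.2049.
Therefore phi_{33} = -0.2049.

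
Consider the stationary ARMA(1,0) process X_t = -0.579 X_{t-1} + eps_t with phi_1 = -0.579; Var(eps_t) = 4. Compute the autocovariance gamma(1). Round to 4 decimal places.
\gamma(1) = -3.4840

Multiply the model equation by X_{t-k} and take expectations. With theta_0 = psi_0 = 1 and psi_j the MA(infinity) weights, this gives
  gamma(k) - sum_i phi_i gamma(k-i) = c_k,
  c_k = sigma^2 * sum_{j=k..q} theta_j psi_{j-k}   (c_k = 0 for k > q),
using gamma(-m) = gamma(m).
Pure AR (q = 0): c_0 = sigma^2 = 4, c_k = 0 for k >= 1.
Equations for k = 0 and k = 1 (AR order 1):
  gamma(0) = phi_1 gamma(1) + c_0
  gamma(1) = phi_1 gamma(0) + c_1
Substituting the second into the first: gamma(0) (1 - phi_1^2) = c_0 + phi_1 c_1, so
  gamma(0) = c_0 / (1 - phi_1^2) = 4 / (1 - (-0.579)^2) = 4 / 0.664759 = 6.017218.
  gamma(1) = phi_1 gamma(0) = (-0.579)(6.017218) = -3.483969.
Therefore gamma(1) = -3.4840 (to 4 decimal places).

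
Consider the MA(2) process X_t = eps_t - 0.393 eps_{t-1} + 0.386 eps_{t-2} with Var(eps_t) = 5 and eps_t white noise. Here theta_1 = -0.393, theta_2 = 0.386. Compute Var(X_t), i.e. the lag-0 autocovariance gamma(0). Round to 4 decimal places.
\gamma(0) = 6.5172

For an MA(q) process X_t = eps_t + sum_i theta_i eps_{t-i} with
Var(eps_t) = sigma^2, the variance is
  gamma(0) = sigma^2 * (1 + sum_i theta_i^2).
  sum_i theta_i^2 = (-0.393)^2 + (0.386)^2 = 0.154449 + 0.148996 = 0.303445.
  gamma(0) = 5 * (1 + 0.303445) = 5 * 1.303445 = 6.517225, which rounds to 6.5172.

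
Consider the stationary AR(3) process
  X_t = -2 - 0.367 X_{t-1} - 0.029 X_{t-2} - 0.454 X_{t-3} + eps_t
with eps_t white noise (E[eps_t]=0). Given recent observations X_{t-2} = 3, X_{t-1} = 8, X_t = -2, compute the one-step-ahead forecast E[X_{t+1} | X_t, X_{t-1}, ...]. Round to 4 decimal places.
E[X_{t+1} \mid \mathcal F_t] = -2.8600

For an AR(p) model X_t = c + sum_i phi_i X_{t-i} + eps_t, the
one-step-ahead conditional mean is
  E[X_{t+1} | X_t, ...] = c + sum_i phi_i X_{t+1-i}.
Substitute known values:
  E[X_{t+1} | ...] = -2 + (-0.367) * (-2) + (-0.029) * (8) + (-0.454) * (3)
                   = -2.8600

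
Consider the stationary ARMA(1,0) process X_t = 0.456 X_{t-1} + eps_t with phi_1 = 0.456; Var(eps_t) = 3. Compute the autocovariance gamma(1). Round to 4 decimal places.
\gamma(1) = 1.7271

Multiply the model equation by X_{t-k} and take expectations. With theta_0 = psi_0 = 1 and psi_j the MA(infinity) weights, this gives
  gamma(k) - sum_i phi_i gamma(k-i) = c_k,
  c_k = sigma^2 * sum_{j=k..q} theta_j psi_{j-k}   (c_k = 0 for k > q),
using gamma(-m) = gamma(m).
Pure AR (q = 0): c_0 = sigma^2 = 3, c_k = 0 for k >= 1.
Equations for k = 0 and k = 1 (AR order 1):
  gamma(0) = phi_1 gamma(1) + c_0
  gamma(1) = phi_1 gamma(0) + c_1
Substituting the second into the first: gamma(0) (1 - phi_1^2) = c_0 + phi_1 c_1, so
  gamma(0) = c_0 / (1 - phi_1^2) = 3 / (1 - (0.456)^2) = 3 / 0.792064 = 3.787573.
  gamma(1) = phi_1 gamma(0) = (0.456)(3.787573) = 1.727133.
Therefore gamma(1) = 1.7271 (to 4 decimal places).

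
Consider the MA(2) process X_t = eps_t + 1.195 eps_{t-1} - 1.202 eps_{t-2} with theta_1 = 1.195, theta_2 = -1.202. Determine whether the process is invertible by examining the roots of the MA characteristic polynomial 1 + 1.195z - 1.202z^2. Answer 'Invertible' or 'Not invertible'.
\text{Not invertible}

The MA(q) characteristic polynomial is P(z) = 1 + 1.195z - 1.202z^2.
Invertibility requires all roots to lie outside the unit circle, i.e. |z| > 1 for every root.
Set 1 + (1.195) z + (-1.202) z^2 = 0, i.e. a z^2 + b z + c = 0 with a = -1.202, b = 1.195, c = 1.
Discriminant D = b^2 - 4ac = (1.195)^2 - 4*(-1.202)*1 = 1.428025 - (-4.808) = 6.236025.
D >= 0, so the roots are real: z = (-b +/- sqrt(D)) / (2a) = (-1.195 +/- 2.497203) / (-2.404).
  z_1 = (-1.195 + 2.497203) / (-2.404) = -0.5417,   |z_1| = 0.5417.
  z_2 = (-1.195 - 2.497203) / (-2.404) = 1.5359,   |z_2| = 1.5359.
Moduli of all roots: 0.5417, 1.5359.
All moduli strictly greater than 1? No.
Verdict: Not invertible.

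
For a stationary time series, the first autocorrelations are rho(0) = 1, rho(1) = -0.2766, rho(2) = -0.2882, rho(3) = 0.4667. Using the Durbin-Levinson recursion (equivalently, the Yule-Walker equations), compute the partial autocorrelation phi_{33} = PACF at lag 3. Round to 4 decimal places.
\phi_{33} = 0.3159

The PACF at lag k is phi_{kk}, the last component of the solution
to the Yule-Walker system G_k phi = r_k where
  (G_k)_{ij} = rho(|i - j|), (r_k)_i = rho(i), i,j = 1..k.
Equivalently, Durbin-Levinson gives phi_{kk} iteratively:
  phi_{11} = rho(1)
  phi_{kk} = [rho(k) - sum_{j=1..k-1} phi_{k-1,j} rho(k-j)]
            / [1 - sum_{j=1..k-1} phi_{k-1,j} rho(j)],
  phi_{k,j} = phi_{k-1,j} - phi_{kk} phi_{k-1,k-j},  j = 1..k-1.
Step k = 1:
  phi_11 = rho(1) = -0.2766.
Step k = 2:
  phi_22 = [rho(2) - phi_11 rho(1)] / [1 - phi_11 rho(1)] = [-0.2882 - (-0.2766)(-0.2766)] / [1 - (-0.2766)(-0.2766)]
         = -0.36470756 / 0.92349244 = -0.394922.
  Update: phi_21 = phi_11 - phi_22 phi_11 = -0.2766 - (-0.394922)(-0.2766) = -0.385835.
Step k = 3:
  phi_33 = [rho(3) - phi_21 rho(2) - phi_22 rho(1)] / [1 - phi_21 rho(1) - phi_22 rho(2)]
    numerator   = 0.4667 - (-0.385835)(-0.2882) - (-0.394922)(-0.2766) = 0.24626677
    denominator = 1 - (-0.385835)(-0.2766) - (-0.394922)(-0.2882) = 0.77946137
  phi_33 = 0.24626677 / 0.77946137 = 0.3159.
Therefore phi_{33} = 0.3159.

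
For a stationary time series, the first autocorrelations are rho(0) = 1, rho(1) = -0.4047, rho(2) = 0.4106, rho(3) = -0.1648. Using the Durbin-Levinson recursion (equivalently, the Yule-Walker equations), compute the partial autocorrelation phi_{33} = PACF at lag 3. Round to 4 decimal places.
\phi_{33} = 0.0940

The PACF at lag k is phi_{kk}, the last component of the solution
to the Yule-Walker system G_k phi = r_k where
  (G_k)_{ij} = rho(|i - j|), (r_k)_i = rho(i), i,j = 1..k.
Equivalently, Durbin-Levinson gives phi_{kk} iteratively:
  phi_{11} = rho(1)
  phi_{kk} = [rho(k) - sum_{j=1..k-1} phi_{k-1,j} rho(k-j)]
            / [1 - sum_{j=1..k-1} phi_{k-1,j} rho(j)],
  phi_{k,j} = phi_{k-1,j} - phi_{kk} phi_{k-1,k-j},  j = 1..k-1.
Step k = 1:
  phi_11 = rho(1) = -0.4047.
Step k = 2:
  phi_22 = [rho(2) - phi_11 rho(1)] / [1 - phi_11 rho(1)] = [0.4106 - (-0.4047)(-0.4047)] / [1 - (-0.4047)(-0.4047)]
         = 0.24681791 / 0.83621791 = 0.29516.
  Update: phi_21 = phi_11 - phi_22 phi_11 = -0.4047 - (0.29516)(-0.4047) = -0.285249.
Step k = 3:
  phi_33 = [rho(3) - phi_21 rho(2) - phi_22 rho(1)] / [1 - phi_21 rho(1) - phi_22 rho(2)]
    numerator   = -0.1648 - (-0.285249)(0.4106) - (0.29516)(-0.4047) = 0.07177434
    denominator = 1 - (-0.285249)(-0.4047) - (0.29516)(0.4106) = 0.76336719
  phi_33 = 0.07177434 / 0.76336719 = 0.094.
Therefore phi_{33} = 0.0940.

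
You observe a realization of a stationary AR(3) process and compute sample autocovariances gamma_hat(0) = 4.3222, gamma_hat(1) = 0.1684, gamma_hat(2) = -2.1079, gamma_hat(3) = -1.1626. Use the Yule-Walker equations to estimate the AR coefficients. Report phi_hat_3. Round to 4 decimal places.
\hat\phi_{3} = -0.2920

The Yule-Walker equations for an AR(p) process read, in matrix form,
  Gamma_p phi = r_p,   with   (Gamma_p)_{ij} = gamma(|i - j|),
                       (r_p)_i = gamma(i),   i,j = 1..p.
Substitute the sample gammas (Toeplitz matrix and right-hand side of size 3):
  Gamma_p = [[4.3222, 0.1684, -2.1079], [0.1684, 4.3222, 0.1684], [-2.1079, 0.1684, 4.3222]]
  r_p     = [0.1684, -2.1079, -1.1626]
Written out (R1..R3):
  (R1) 4.3222 phi_1 + 0.1684 phi_2 - 2.1079 phi_3 = 0.1684
  (R2) 0.1684 phi_1 + 4.3222 phi_2 + 0.1684 phi_3 = -2.1079
  (R3) -2.1079 phi_1 + 0.1684 phi_2 + 4.3222 phi_3 = -1.1626
Gaussian elimination:
  R2 <- R2 - (0.1684/4.3222) R1 = R2 - (0.038962) R1:  4.315639 phi_2 + 0.250527 phi_3 = -2.114461
  R3 <- R3 - (-2.1079/4.3222) R1 = R3 - (-0.487691) R1:  0.250527 phi_2 + 3.294195 phi_3 = -1.080473
  R3 <- R3 - (0.250527/4.315639) R2 = R3 - (0.058051) R2:  3.279652 phi_3 = -0.957726
Back-substitution:
  phi_hat_3 = -0.957726 / 3.279652 = -0.292021
  phi_hat_2 = (-2.114461 - (0.250527)(-0.292021)) / 4.315639 = -0.473001
  phi_hat_1 = (0.1684 - (0.1684)(-0.473001) - (-2.1079)(-0.292021)) / 4.3222 = -0.085025
So phi_hat = [-0.0850, -0.4730, -0.2920].
Therefore phi_hat_3 = -0.2920.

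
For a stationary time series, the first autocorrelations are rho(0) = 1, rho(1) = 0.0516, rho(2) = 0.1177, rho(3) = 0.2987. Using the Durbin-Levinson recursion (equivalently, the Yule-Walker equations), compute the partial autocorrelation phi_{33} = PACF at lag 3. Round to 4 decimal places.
\phi_{33} = 0.2920

The PACF at lag k is phi_{kk}, the last component of the solution
to the Yule-Walker system G_k phi = r_k where
  (G_k)_{ij} = rho(|i - j|), (r_k)_i = rho(i), i,j = 1..k.
Equivalently, Durbin-Levinson gives phi_{kk} iteratively:
  phi_{11} = rho(1)
  phi_{kk} = [rho(k) - sum_{j=1..k-1} phi_{k-1,j} rho(k-j)]
            / [1 - sum_{j=1..k-1} phi_{k-1,j} rho(j)],
  phi_{k,j} = phi_{k-1,j} - phi_{kk} phi_{k-1,k-j},  j = 1..k-1.
Step k = 1:
  phi_11 = rho(1) = 0.0516.
Step k = 2:
  phi_22 = [rho(2) - phi_11 rho(1)] / [1 - phi_11 rho(1)] = [0.1177 - (0.0516)(0.0516)] / [1 - (0.0516)(0.0516)]
         = 0.11503744 / 0.99733744 = 0.115345.
  Update: phi_21 = phi_11 - phi_22 phi_11 = 0.0516 - (0.115345)(0.0516) = 0.045648.
Step k = 3:
  phi_33 = [rho(3) - phi_21 rho(2) - phi_22 rho(1)] / [1 - phi_21 rho(1) - phi_22 rho(2)]
    numerator   = 0.2987 - (0.045648)(0.1177) - (0.115345)(0.0516) = 0.28737543
    denominator = 1 - (0.045648)(0.0516) - (0.115345)(0.1177) = 0.9840685
  phi_33 = 0.28737543 / 0.9840685 = 0.292.
Therefore phi_{33} = 0.2920.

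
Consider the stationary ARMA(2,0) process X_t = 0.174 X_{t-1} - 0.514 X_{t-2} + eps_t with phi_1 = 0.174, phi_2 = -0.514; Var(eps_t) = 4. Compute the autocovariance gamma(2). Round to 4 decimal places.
\gamma(2) = -2.7215

Multiply the model equation by X_{t-k} and take expectations. With theta_0 = psi_0 = 1 and psi_j the MA(infinity) weights, this gives
  gamma(k) - sum_i phi_i gamma(k-i) = c_k,
  c_k = sigma^2 * sum_{j=k..q} theta_j psi_{j-k}   (c_k = 0 for k > q),
using gamma(-m) = gamma(m).
Pure AR (q = 0): c_0 = sigma^2 = 4, c_k = 0 for k >= 1.
Equations for k = 0, 1, 2 (AR order 2, c_2 = 0):
  (E0) gamma(0) = phi_1 gamma(1) + phi_2 gamma(2) + c_0
  (E1) gamma(1) = phi_1 gamma(0) + phi_2 gamma(1) + c_1
  (E2) gamma(2) = phi_1 gamma(1) + phi_2 gamma(0)
From (E1): gamma(1) = A gamma(0) + B with
  A = phi_1 / (1 - phi_2) = 0.174 / 1.514 = 0.114927,   B = c_1 / (1 - phi_2) = 0 / 1.514 = 0.
Insert (E2) into (E0): gamma(0) (1 - phi_2^2) = phi_1 (1 + phi_2) gamma(1) + c_0.
  phi_1 (1 + phi_2) = (0.174)(0.486) = 0.084564,   1 - phi_2^2 = 0.735804.
Replace gamma(1) by A gamma(0) + B and collect gamma(0):
  gamma(0) [0.735804 - (0.084564)(0.114927)] = c_0 = 4
  gamma(0) * 0.726085 = 4
  gamma(0) = 4 / 0.726085 = 5.508995.
  gamma(1) = A gamma(0) = (0.114927)(5.508995) = 0.633134.
  gamma(2) = phi_1 gamma(1) + phi_2 gamma(0) = (0.174)(0.633134) + (-0.514)(5.508995) = -2.721458.
Therefore gamma(2) = -2.7215 (to 4 decimal places).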